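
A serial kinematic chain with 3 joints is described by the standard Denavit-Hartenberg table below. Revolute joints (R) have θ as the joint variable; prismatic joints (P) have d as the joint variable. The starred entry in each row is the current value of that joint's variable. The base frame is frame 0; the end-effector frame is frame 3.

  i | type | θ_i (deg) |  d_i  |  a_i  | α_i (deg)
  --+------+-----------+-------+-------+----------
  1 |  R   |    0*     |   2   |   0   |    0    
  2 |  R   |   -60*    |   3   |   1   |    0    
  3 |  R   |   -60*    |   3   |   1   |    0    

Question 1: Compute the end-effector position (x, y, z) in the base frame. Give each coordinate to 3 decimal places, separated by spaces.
0.000 -1.732 8.000

after link 1: o_1 = (0.0000, 0.0000, 2.0000)
after link 2: o_2 = (0.5000, -0.8660, 5.0000)
after link 3: o_3 = (0.0000, -1.7321, 8.0000)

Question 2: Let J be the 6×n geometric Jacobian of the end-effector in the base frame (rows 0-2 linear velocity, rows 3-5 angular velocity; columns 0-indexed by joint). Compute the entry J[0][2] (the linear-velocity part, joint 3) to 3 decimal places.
0.866

axis z_2 = (0.0000,0.0000,1.0000); lever o_n−o_2 = (-0.5000,-0.8660,3.0000)
cross product → J_v[:, 2] = (0.8660,-0.5000,0.0000)
J_ω[:, 2] = z_2
entry J[0][2] = 0.8660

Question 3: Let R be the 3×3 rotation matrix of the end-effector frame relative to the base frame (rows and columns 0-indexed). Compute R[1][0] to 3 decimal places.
End-effector x-axis (col 0 of R) = (-0.5000,-0.8660,0.0000)
R[1][0] = -0.8660

-0.866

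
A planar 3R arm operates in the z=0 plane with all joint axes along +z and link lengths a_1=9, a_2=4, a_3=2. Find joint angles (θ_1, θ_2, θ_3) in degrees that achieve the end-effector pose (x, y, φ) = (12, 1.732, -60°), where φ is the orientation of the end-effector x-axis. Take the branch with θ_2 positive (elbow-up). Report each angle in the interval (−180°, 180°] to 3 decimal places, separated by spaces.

wrist centre = target − a_3·(cos φ, sin φ) = (11.0000, 3.4641)
cos θ_2 = (132.9996−9²−4²)/(2·9·4) = 0.5000; θ_2 = 60.0003° (elbow-up)
β = atan2(3.4641,11.0000) = 17.4799°; ψ = atan2(3.4641,11.0000) = 17.4803°
θ_1 = β − ψ = -0.0003°
θ_3 = φ − θ_1 − θ_2 = -120.0000° (wrapped to (-180°,180°])

-0.000 60.000 -120.000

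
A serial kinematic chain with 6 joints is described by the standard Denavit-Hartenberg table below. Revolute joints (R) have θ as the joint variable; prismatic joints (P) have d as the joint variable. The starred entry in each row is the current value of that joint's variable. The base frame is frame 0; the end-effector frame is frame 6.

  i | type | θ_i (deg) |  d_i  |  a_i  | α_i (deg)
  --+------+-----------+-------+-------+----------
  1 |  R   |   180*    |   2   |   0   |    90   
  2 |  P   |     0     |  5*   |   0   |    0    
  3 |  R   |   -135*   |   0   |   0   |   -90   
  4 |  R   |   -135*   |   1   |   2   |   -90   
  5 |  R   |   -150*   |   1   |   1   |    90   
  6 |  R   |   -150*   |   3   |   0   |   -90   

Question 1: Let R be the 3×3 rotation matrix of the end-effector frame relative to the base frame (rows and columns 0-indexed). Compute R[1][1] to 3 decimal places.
End-effector y-axis (col 1 of R) = (-0.8624,0.3536,-0.3624)
R[1][1] = 0.3536

0.354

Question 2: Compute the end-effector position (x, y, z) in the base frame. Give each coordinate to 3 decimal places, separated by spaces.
after link 1: o_1 = (0.0000, 0.0000, 2.0000)
after link 2: o_2 = (0.0000, 5.0000, 2.0000)
after link 3: o_3 = (0.0000, 5.0000, 2.0000)
after link 4: o_4 = (-1.7071, 6.4142, 2.2929)
after link 5: o_5 = (-1.1276, 6.5089, 1.0063)
after link 6: o_6 = (1.4595, 5.4483, 2.0934)

1.459 5.448 2.093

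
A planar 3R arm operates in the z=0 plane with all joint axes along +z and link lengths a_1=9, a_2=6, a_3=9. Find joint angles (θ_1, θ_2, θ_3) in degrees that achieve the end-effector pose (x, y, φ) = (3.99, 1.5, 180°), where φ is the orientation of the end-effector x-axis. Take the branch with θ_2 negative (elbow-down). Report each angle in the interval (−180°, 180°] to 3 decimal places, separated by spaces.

wrist centre = target − a_3·(cos φ, sin φ) = (12.9900, 1.5000)
cos θ_2 = (170.9901−9²−6²)/(2·9·6) = 0.4999; θ_2 = -60.0061° (elbow-down)
β = atan2(1.5000,12.9900) = 6.5870°; ψ = atan2(-5.1965,11.9995) = -23.4155°
θ_1 = β − ψ = 30.0024°
θ_3 = φ − θ_1 − θ_2 = -149.9964° (wrapped to (-180°,180°])

30.002 -60.006 -149.996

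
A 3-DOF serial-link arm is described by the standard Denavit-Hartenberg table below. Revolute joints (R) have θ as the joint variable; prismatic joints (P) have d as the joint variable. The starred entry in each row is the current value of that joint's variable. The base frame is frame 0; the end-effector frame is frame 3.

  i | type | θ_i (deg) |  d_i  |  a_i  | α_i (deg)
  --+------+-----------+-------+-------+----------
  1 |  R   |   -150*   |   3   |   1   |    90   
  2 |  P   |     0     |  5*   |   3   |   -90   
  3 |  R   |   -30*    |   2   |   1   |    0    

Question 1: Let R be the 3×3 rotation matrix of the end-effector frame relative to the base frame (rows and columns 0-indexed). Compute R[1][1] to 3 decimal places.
End-effector y-axis (col 1 of R) = (0.0000,-1.0000,0.0000)
R[1][1] = -1.0000

-1.000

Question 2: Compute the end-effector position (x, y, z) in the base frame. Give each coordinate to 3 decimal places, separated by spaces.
after link 1: o_1 = (-0.8660, -0.5000, 3.0000)
after link 2: o_2 = (-5.9641, 2.3301, 3.0000)
after link 3: o_3 = (-6.9641, 2.3301, 5.0000)

-6.964 2.330 5.000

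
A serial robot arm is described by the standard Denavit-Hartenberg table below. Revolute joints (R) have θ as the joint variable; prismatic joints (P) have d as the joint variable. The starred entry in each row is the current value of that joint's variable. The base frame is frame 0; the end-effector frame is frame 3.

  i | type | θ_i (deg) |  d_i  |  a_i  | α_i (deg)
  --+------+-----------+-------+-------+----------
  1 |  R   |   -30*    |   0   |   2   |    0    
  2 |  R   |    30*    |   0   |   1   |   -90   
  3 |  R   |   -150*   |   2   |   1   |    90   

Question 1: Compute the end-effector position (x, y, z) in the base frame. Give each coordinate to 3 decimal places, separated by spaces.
1.866 1.000 0.500

after link 1: o_1 = (1.7321, -1.0000, 0.0000)
after link 2: o_2 = (2.7321, -1.0000, 0.0000)
after link 3: o_3 = (1.8660, 1.0000, 0.5000)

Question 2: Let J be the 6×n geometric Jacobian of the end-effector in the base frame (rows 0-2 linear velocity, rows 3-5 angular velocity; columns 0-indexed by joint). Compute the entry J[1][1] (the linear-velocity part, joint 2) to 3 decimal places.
0.134

axis z_1 = (0.0000,0.0000,1.0000); lever o_n−o_1 = (0.1340,2.0000,0.5000)
cross product → J_v[:, 1] = (-2.0000,0.1340,0.0000)
J_ω[:, 1] = z_1
entry J[1][1] = 0.1340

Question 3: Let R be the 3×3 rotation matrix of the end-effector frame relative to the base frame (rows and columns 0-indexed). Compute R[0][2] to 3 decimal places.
End-effector z-axis (col 2 of R) = (-0.5000,0.0000,-0.8660)
R[0][2] = -0.5000

-0.500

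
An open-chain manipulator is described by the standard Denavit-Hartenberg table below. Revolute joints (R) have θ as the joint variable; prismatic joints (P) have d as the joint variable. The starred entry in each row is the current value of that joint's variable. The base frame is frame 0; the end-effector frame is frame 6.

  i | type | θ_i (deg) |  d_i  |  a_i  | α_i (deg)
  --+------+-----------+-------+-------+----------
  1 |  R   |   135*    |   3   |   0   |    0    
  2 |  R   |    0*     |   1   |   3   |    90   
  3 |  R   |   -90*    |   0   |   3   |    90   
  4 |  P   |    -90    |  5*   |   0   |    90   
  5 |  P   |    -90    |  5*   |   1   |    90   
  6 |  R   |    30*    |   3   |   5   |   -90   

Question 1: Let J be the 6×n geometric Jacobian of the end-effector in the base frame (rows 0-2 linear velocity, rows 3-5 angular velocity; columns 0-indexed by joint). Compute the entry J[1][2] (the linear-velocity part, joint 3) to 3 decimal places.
axis z_2 = (0.7071,0.7071,0.0000); lever o_n−o_2 = (1.8879,2.3548,4.5000)
cross product → J_v[:, 2] = (3.1820,-3.1820,0.3301)
J_ω[:, 2] = z_2
entry J[1][2] = -3.1820

-3.182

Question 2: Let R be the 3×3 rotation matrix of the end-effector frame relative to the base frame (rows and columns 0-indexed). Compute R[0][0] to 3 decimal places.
-0.612

End-effector x-axis (col 0 of R) = (-0.6124,0.6124,0.5000)
R[0][0] = -0.6124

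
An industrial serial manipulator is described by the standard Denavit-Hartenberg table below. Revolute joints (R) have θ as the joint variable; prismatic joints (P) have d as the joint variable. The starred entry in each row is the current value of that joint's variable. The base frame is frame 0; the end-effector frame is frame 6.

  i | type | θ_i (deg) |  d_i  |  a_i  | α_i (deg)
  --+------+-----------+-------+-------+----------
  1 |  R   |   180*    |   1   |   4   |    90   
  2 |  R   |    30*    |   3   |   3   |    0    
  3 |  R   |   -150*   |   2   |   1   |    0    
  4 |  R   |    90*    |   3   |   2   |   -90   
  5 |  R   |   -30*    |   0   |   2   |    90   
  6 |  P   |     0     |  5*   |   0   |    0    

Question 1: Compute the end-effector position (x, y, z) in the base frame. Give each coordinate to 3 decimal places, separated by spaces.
after link 1: o_1 = (-4.0000, 0.0000, 1.0000)
after link 2: o_2 = (-6.5981, 3.0000, 2.5000)
after link 3: o_3 = (-6.0981, 5.0000, 1.6340)
after link 4: o_4 = (-7.8301, 8.0000, 0.6340)
after link 5: o_5 = (-9.3301, 9.0000, -0.2321)
after link 6: o_6 = (-7.1651, 13.3301, 1.0179)

-7.165 13.330 1.018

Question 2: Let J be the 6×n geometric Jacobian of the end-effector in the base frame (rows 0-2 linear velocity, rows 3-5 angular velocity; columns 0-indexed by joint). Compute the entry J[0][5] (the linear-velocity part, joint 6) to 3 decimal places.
prismatic axis z_5 = (0.4330,0.8660,0.2500)
J_v[:, 5] = z_5; J_ω[:, 5] = (0,0,0)
entry J[0][5] = 0.4330

0.433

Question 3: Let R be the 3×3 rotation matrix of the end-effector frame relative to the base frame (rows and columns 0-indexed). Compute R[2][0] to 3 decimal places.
End-effector x-axis (col 0 of R) = (-0.7500,0.5000,-0.4330)
R[2][0] = -0.4330

-0.433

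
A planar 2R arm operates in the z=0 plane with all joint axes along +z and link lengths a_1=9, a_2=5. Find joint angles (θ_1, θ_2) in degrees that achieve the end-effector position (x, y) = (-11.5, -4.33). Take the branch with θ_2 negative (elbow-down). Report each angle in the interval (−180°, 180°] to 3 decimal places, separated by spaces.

cos θ_2 = (150.9989−9²−5²)/(2·9·5) = 0.5000; θ_2 = -60.0008° (elbow-down)
β = atan2(-4.3300,-11.5000) = -159.3676°; ψ = atan2(-4.3302,11.4999) = -20.6333°
θ_1 = β − ψ = -138.7343°

-138.734 -60.001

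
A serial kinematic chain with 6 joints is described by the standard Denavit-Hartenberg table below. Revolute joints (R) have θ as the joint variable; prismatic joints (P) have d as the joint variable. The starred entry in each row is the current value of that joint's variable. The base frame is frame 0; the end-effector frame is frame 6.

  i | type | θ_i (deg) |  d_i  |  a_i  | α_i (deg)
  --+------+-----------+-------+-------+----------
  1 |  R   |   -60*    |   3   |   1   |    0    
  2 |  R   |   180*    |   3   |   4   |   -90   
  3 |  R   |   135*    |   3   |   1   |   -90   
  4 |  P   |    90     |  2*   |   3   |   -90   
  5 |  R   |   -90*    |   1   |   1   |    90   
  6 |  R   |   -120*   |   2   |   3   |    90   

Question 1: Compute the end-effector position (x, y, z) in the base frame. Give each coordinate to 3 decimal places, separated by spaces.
after link 1: o_1 = (0.5000, -0.8660, 3.0000)
after link 2: o_2 = (-1.5000, 2.5981, 6.0000)
after link 3: o_3 = (-3.7445, 0.4857, 5.2929)
after link 4: o_4 = (-0.4393, 0.7610, 6.7071)
after link 5: o_5 = (-0.4393, 0.7610, 8.1213)
after link 6: o_6 = (-1.7832, -0.9115, 5.2235)

-1.783 -0.911 5.224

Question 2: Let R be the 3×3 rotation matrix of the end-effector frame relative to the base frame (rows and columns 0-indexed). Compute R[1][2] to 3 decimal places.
0.837

End-effector z-axis (col 2 of R) = (-0.4830,0.8365,-0.2588)
R[1][2] = 0.8365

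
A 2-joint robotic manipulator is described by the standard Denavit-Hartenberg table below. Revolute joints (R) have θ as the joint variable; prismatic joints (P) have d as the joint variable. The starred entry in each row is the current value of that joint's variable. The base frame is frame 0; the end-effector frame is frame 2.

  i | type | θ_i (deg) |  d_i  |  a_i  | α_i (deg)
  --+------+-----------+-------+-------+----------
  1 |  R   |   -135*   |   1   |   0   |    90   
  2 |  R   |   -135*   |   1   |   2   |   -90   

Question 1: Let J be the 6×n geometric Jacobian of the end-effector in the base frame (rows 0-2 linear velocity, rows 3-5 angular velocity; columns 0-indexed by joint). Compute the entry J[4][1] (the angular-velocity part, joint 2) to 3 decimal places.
0.707

axis z_1 = (-0.7071,0.7071,0.0000); lever o_n−o_1 = (0.2929,1.7071,-1.4142)
cross product → J_v[:, 1] = (-1.0000,-1.0000,-1.4142)
J_ω[:, 1] = z_1
entry J[4][1] = 0.7071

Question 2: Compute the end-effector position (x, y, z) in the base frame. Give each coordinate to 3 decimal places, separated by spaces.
after link 1: o_1 = (0.0000, 0.0000, 1.0000)
after link 2: o_2 = (0.2929, 1.7071, -0.4142)

0.293 1.707 -0.414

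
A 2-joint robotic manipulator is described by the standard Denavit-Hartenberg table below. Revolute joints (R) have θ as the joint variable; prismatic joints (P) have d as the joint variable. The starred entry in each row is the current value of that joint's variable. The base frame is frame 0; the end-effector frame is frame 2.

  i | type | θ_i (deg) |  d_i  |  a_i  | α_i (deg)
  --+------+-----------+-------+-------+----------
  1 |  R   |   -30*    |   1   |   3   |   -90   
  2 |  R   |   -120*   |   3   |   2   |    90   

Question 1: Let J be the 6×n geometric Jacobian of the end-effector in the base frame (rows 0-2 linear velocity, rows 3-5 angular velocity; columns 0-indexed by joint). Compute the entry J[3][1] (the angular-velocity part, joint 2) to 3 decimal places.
axis z_1 = (0.5000,0.8660,0.0000); lever o_n−o_1 = (0.6340,3.0981,1.7321)
cross product → J_v[:, 1] = (1.5000,-0.8660,1.0000)
J_ω[:, 1] = z_1
entry J[3][1] = 0.5000

0.500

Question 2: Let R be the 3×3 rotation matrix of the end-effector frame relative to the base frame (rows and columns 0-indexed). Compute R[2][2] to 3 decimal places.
End-effector z-axis (col 2 of R) = (-0.7500,0.4330,-0.5000)
R[2][2] = -0.5000

-0.500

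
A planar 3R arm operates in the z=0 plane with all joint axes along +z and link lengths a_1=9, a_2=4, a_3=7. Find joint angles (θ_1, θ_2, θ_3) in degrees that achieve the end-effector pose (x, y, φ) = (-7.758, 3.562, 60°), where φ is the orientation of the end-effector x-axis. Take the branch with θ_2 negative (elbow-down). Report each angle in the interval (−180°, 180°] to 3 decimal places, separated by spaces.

wrist centre = target − a_3·(cos φ, sin φ) = (-11.2580, -2.5002)
cos θ_2 = (132.9935−9²−4²)/(2·9·4) = 0.4999; θ_2 = -60.0060° (elbow-down)
β = atan2(-2.5002,-11.2580) = -167.4790°; ψ = atan2(-3.4643,10.9996) = -17.4817°
θ_1 = β − ψ = -149.9972°
θ_3 = φ − θ_1 − θ_2 = -89.9967° (wrapped to (-180°,180°])

-149.997 -60.006 -89.997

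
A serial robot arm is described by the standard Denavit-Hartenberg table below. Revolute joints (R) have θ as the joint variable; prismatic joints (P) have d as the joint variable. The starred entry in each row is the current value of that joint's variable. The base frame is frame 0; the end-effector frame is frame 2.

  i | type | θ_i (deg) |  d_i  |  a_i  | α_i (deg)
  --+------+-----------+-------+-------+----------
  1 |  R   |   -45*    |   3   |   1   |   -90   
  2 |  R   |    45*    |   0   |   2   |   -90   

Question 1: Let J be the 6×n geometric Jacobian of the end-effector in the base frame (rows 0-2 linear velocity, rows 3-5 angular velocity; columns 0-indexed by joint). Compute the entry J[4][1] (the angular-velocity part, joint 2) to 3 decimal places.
0.707

axis z_1 = (0.7071,0.7071,0.0000); lever o_n−o_1 = (1.0000,-1.0000,-1.4142)
cross product → J_v[:, 1] = (-1.0000,1.0000,-1.4142)
J_ω[:, 1] = z_1
entry J[4][1] = 0.7071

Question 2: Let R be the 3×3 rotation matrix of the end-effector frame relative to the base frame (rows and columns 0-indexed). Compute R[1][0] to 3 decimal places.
-0.500

End-effector x-axis (col 0 of R) = (0.5000,-0.5000,-0.7071)
R[1][0] = -0.5000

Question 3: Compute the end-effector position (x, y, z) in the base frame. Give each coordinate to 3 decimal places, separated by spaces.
1.707 -1.707 1.586

after link 1: o_1 = (0.7071, -0.7071, 3.0000)
after link 2: o_2 = (1.7071, -1.7071, 1.5858)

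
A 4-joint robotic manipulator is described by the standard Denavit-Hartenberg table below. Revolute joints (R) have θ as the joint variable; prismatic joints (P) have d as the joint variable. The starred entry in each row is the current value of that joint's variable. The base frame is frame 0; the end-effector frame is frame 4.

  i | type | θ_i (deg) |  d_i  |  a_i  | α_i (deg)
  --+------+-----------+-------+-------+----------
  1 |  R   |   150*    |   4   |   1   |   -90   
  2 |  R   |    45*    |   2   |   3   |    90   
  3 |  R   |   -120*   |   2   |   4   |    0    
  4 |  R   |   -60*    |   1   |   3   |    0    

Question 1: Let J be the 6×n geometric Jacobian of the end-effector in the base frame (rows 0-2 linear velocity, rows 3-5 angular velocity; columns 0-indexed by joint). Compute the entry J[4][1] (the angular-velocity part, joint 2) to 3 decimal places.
-0.866

axis z_1 = (-0.5000,-0.8660,0.0000); lever o_n−o_1 = (0.1197,1.6215,3.5355)
cross product → J_v[:, 1] = (-3.0619,1.7678,-0.7071)
J_ω[:, 1] = z_1
entry J[4][1] = -0.8660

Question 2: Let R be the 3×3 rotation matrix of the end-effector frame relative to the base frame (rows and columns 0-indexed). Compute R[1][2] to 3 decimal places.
0.354

End-effector z-axis (col 2 of R) = (-0.6124,0.3536,0.7071)
R[1][2] = 0.3536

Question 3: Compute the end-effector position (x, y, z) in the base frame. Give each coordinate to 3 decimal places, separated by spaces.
-0.746 2.122 7.536

after link 1: o_1 = (-0.8660, 0.5000, 4.0000)
after link 2: o_2 = (-3.7031, -0.1714, 1.8787)
after link 3: o_3 = (-1.9711, 2.8286, 4.7071)
after link 4: o_4 = (-0.7463, 2.1215, 7.5355)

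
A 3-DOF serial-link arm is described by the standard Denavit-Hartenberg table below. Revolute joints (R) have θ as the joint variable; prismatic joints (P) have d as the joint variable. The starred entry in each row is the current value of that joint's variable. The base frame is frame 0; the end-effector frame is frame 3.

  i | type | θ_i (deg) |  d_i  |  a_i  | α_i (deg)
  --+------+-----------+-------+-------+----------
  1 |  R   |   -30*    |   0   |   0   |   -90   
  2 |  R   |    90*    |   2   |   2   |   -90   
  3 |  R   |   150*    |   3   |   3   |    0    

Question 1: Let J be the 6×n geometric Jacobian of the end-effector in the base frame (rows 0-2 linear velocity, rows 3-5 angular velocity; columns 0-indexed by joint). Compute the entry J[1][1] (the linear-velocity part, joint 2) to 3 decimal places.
-0.299

axis z_1 = (0.5000,0.8660,0.0000); lever o_n−o_1 = (-2.3481,1.9330,0.5981)
cross product → J_v[:, 1] = (0.5179,-0.2990,3.0000)
J_ω[:, 1] = z_1
entry J[1][1] = -0.2990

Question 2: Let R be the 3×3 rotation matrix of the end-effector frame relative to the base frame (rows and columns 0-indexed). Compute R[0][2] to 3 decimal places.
End-effector z-axis (col 2 of R) = (-0.8660,0.5000,-0.0000)
R[0][2] = -0.8660

-0.866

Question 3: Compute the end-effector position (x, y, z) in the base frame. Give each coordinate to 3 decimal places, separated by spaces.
after link 1: o_1 = (0.0000, 0.0000, 0.0000)
after link 2: o_2 = (1.0000, 1.7321, -2.0000)
after link 3: o_3 = (-2.3481, 1.9330, 0.5981)

-2.348 1.933 0.598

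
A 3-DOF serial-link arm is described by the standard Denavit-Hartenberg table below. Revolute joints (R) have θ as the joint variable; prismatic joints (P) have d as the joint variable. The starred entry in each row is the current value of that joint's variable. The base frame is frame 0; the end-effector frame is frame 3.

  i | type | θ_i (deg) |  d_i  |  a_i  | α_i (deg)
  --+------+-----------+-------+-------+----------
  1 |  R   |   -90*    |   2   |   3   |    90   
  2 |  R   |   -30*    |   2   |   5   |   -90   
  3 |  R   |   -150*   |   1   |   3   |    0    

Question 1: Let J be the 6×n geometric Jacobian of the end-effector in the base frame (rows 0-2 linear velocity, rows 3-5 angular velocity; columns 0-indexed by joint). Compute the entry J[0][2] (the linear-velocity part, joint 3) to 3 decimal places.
axis z_2 = (0.0000,-0.5000,0.8660); lever o_n−o_2 = (-1.5000,1.7500,2.1651)
cross product → J_v[:, 2] = (-2.5981,-1.2990,-0.7500)
J_ω[:, 2] = z_2
entry J[0][2] = -2.5981

-2.598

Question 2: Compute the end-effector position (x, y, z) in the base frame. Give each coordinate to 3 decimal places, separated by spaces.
-3.500 -5.580 1.665

after link 1: o_1 = (0.0000, -3.0000, 2.0000)
after link 2: o_2 = (-2.0000, -7.3301, -0.5000)
after link 3: o_3 = (-3.5000, -5.5801, 1.6651)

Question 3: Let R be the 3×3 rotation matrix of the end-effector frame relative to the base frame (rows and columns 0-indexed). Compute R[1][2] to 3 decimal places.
End-effector z-axis (col 2 of R) = (0.0000,-0.5000,0.8660)
R[1][2] = -0.5000

-0.500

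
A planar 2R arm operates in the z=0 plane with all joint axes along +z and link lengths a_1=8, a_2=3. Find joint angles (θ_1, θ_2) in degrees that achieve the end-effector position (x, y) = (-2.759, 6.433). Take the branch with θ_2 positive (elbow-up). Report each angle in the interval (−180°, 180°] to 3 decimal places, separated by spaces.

91.427 120.006

cos θ_2 = (48.9956−8²−3²)/(2·8·3) = -0.5001; θ_2 = 120.0061° (elbow-up)
β = atan2(6.4330,-2.7590) = 113.2136°; ψ = atan2(2.5979,6.4997) = 21.7864°
θ_1 = β − ψ = 91.4272°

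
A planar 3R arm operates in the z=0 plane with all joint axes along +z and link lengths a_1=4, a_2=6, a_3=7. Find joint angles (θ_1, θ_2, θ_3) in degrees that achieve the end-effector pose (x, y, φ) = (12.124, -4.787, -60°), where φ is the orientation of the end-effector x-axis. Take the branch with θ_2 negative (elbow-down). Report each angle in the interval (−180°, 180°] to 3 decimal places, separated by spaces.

wrist centre = target − a_3·(cos φ, sin φ) = (8.6240, 1.2752)
cos θ_2 = (75.9995−4²−6²)/(2·4·6) = 0.5000; θ_2 = -60.0008° (elbow-down)
β = atan2(1.2752,8.6240) = 8.4110°; ψ = atan2(-5.1962,6.9999) = -36.5873°
θ_1 = β − ψ = 44.9983°
θ_3 = φ − θ_1 − θ_2 = -44.9975° (wrapped to (-180°,180°])

44.998 -60.001 -44.998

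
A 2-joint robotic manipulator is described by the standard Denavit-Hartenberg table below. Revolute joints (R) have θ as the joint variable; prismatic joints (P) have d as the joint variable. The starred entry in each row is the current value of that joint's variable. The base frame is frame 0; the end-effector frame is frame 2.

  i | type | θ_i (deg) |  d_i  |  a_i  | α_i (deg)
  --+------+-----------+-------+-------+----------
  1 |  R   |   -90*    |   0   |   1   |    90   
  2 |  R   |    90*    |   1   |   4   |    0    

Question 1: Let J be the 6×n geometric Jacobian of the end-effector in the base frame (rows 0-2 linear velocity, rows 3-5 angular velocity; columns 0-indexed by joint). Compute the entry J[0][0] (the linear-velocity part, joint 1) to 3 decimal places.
axis z_0 = ẑ; lever o_n−o_0 = (-1.0000,-1.0000,4.0000)
cross product → J_v[:, 0] = (1.0000,-1.0000,0.0000)
J_ω[:, 0] = z_0
entry J[0][0] = 1.0000

1.000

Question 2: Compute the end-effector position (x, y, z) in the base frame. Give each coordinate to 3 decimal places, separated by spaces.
after link 1: o_1 = (0.0000, -1.0000, 0.0000)
after link 2: o_2 = (-1.0000, -1.0000, 4.0000)

-1.000 -1.000 4.000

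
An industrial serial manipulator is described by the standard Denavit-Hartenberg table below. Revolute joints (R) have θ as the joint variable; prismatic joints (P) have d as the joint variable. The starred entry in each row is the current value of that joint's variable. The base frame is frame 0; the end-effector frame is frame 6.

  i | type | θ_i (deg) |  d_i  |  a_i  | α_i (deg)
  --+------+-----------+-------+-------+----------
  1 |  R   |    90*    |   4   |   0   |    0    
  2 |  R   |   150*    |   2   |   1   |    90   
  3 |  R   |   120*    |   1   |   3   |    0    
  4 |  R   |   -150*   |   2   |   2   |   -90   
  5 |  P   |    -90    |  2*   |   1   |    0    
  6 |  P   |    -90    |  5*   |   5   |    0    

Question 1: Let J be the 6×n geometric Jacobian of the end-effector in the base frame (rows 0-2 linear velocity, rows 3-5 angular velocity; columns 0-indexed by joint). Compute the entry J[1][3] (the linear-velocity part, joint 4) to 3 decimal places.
6.549

axis z_3 = (-0.8660,0.5000,0.0000); lever o_n−o_3 = (-3.0490,0.7189,7.5622)
cross product → J_v[:, 3] = (3.7811,6.5490,0.9019)
J_ω[:, 3] = z_3
entry J[1][3] = 6.5490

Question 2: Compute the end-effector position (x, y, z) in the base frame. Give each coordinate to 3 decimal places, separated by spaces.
after link 1: o_1 = (0.0000, 0.0000, 4.0000)
after link 2: o_2 = (-0.5000, -0.8660, 6.0000)
after link 3: o_3 = (-0.6160, 0.9330, 8.5981)
after link 4: o_4 = (-3.2141, 0.4330, 7.5981)
after link 5: o_5 = (-4.5801, 0.0670, 9.3301)
after link 6: o_6 = (-3.6651, 1.6519, 16.1603)

-3.665 1.652 16.160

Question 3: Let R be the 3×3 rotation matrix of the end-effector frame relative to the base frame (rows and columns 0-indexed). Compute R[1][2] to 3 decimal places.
-0.433

End-effector z-axis (col 2 of R) = (-0.2500,-0.4330,0.8660)
R[1][2] = -0.4330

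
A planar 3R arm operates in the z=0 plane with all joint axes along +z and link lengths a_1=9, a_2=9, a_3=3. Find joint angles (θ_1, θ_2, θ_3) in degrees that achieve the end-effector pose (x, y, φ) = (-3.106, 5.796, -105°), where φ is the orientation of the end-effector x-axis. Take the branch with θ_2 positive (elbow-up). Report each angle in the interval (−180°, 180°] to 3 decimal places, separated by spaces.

45.002 119.997 90.001

wrist centre = target − a_3·(cos φ, sin φ) = (-2.3295, 8.6938)
cos θ_2 = (81.0085−9²−9²)/(2·9·9) = -0.4999; θ_2 = 119.9965° (elbow-up)
β = atan2(8.6938,-2.3295) = 105.0003°; ψ = atan2(7.7945,4.5005) = 59.9983°
θ_1 = β − ψ = 45.0021°
θ_3 = φ − θ_1 − θ_2 = 90.0014° (wrapped to (-180°,180°])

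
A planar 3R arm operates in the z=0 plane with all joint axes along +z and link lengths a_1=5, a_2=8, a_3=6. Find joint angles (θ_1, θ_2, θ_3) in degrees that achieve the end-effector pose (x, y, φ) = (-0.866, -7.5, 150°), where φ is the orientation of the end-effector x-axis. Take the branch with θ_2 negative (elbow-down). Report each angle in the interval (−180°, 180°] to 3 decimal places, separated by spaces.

-30.000 -60.000 -120.000

wrist centre = target − a_3·(cos φ, sin φ) = (4.3302, -10.5000)
cos θ_2 = (129.0002−5²−8²)/(2·5·8) = 0.5000; θ_2 = -59.9998° (elbow-down)
β = atan2(-10.5000,4.3302) = -67.5890°; ψ = atan2(-6.9282,9.0000) = -37.5890°
θ_1 = β − ψ = -30.0000°
θ_3 = φ − θ_1 − θ_2 = -120.0002° (wrapped to (-180°,180°])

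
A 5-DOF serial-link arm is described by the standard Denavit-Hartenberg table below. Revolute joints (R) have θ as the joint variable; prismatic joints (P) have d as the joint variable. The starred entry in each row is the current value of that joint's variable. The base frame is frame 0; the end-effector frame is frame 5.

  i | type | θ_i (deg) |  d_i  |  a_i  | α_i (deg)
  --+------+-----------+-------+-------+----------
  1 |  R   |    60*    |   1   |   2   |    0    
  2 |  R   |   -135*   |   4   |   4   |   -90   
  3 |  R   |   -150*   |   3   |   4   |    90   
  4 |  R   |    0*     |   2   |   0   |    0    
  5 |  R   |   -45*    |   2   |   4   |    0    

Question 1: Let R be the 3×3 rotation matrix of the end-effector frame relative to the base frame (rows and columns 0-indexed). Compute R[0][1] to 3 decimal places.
End-effector y-axis (col 1 of R) = (0.5245,0.7745,0.3536)
R[0][1] = 0.5245

0.525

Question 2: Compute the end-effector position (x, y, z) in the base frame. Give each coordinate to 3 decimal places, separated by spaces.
0.153 5.557 4.950

after link 1: o_1 = (1.0000, 1.7321, 1.0000)
after link 2: o_2 = (2.0353, -2.1317, 5.0000)
after link 3: o_3 = (4.0365, 1.9909, 7.0000)
after link 4: o_4 = (3.7777, 2.9568, 5.2679)
after link 5: o_5 = (0.1528, 5.5567, 4.9501)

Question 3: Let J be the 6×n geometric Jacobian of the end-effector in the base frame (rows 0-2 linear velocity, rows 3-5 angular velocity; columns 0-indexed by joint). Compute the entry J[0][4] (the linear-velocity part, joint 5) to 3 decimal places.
axis z_4 = (-0.1294,0.4830,-0.8660); lever o_n−o_4 = (-3.6248,2.5999,-0.3178)
cross product → J_v[:, 4] = (2.0981,3.0981,1.4142)
J_ω[:, 4] = z_4
entry J[0][4] = 2.0981

2.098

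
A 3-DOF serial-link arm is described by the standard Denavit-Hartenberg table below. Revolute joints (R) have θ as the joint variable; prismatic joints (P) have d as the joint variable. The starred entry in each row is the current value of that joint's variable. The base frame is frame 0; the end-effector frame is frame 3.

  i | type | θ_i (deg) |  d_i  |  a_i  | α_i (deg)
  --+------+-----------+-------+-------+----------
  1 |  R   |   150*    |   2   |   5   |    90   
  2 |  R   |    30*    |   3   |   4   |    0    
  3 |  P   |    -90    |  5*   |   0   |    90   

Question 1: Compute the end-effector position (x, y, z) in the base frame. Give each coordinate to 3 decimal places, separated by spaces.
after link 1: o_1 = (-4.3301, 2.5000, 2.0000)
after link 2: o_2 = (-5.8301, 6.8301, 4.0000)
after link 3: o_3 = (-3.3301, 11.1603, 4.0000)

-3.330 11.160 4.000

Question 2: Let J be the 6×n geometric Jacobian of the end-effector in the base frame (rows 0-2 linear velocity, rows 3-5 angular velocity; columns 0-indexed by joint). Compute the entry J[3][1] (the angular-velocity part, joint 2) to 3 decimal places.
0.500

axis z_1 = (0.5000,0.8660,0.0000); lever o_n−o_1 = (1.0000,8.6603,2.0000)
cross product → J_v[:, 1] = (1.7321,-1.0000,3.4641)
J_ω[:, 1] = z_1
entry J[3][1] = 0.5000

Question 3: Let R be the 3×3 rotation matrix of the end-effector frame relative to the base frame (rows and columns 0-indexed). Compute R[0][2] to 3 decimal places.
End-effector z-axis (col 2 of R) = (0.7500,-0.4330,-0.5000)
R[0][2] = 0.7500

0.750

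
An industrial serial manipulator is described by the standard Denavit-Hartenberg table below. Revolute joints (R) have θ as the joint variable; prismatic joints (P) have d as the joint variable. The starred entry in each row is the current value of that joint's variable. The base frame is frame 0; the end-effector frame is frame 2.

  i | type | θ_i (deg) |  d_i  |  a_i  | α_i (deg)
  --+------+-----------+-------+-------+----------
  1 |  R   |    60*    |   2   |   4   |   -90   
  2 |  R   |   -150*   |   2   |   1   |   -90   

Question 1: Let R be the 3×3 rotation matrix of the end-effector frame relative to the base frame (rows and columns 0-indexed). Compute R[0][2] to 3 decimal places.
0.250

End-effector z-axis (col 2 of R) = (0.2500,0.4330,0.8660)
R[0][2] = 0.2500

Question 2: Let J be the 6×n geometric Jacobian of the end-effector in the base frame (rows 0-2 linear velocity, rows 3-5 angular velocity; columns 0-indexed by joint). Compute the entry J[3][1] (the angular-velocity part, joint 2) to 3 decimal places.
-0.866

axis z_1 = (-0.8660,0.5000,0.0000); lever o_n−o_1 = (-2.1651,0.2500,0.5000)
cross product → J_v[:, 1] = (0.2500,0.4330,0.8660)
J_ω[:, 1] = z_1
entry J[3][1] = -0.8660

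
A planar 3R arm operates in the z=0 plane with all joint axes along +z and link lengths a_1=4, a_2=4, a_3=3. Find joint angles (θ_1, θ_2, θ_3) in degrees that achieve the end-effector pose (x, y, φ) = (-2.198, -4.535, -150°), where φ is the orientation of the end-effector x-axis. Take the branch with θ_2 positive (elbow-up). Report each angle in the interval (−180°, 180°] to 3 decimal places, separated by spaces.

-149.992 135.003 -135.011

wrist centre = target − a_3·(cos φ, sin φ) = (0.4001, -3.0350)
cos θ_2 = (9.3713−4²−4²)/(2·4·4) = -0.7071; θ_2 = 135.0033° (elbow-up)
β = atan2(-3.0350,0.4001) = -82.4905°; ψ = atan2(2.8283,1.1714) = 67.5016°
θ_1 = β − ψ = -149.9922°
θ_3 = φ − θ_1 − θ_2 = -135.0111° (wrapped to (-180°,180°])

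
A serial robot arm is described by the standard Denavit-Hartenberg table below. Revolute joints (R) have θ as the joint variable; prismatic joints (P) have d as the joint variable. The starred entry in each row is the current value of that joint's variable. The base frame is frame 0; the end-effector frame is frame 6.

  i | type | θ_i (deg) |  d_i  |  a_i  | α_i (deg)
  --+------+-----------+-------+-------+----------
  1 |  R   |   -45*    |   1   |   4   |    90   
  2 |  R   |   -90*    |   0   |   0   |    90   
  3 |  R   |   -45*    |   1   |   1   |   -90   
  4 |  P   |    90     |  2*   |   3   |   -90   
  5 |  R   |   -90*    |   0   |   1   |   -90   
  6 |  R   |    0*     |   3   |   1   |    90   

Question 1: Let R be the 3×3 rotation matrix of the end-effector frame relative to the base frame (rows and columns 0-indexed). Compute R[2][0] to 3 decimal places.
-0.707

End-effector x-axis (col 0 of R) = (-0.5000,-0.5000,-0.7071)
R[2][0] = -0.7071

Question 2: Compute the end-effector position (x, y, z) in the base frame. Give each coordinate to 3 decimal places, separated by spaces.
after link 1: o_1 = (2.8284, -2.8284, 1.0000)
after link 2: o_2 = (2.8284, -2.8284, 1.0000)
after link 3: o_3 = (2.6213, -1.6213, 0.2929)
after link 4: o_4 = (3.7426, -4.7426, -1.1213)
after link 5: o_5 = (3.2426, -5.2426, -1.8284)
after link 6: o_6 = (4.8640, -7.8640, -2.5355)

4.864 -7.864 -2.536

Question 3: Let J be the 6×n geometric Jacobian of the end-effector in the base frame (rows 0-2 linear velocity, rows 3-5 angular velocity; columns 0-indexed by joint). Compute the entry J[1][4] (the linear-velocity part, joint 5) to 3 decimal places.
axis z_4 = (-0.5000,-0.5000,0.7071); lever o_n−o_4 = (1.1213,-3.1213,-1.4142)
cross product → J_v[:, 4] = (2.9142,0.0858,2.1213)
J_ω[:, 4] = z_4
entry J[1][4] = 0.0858

0.086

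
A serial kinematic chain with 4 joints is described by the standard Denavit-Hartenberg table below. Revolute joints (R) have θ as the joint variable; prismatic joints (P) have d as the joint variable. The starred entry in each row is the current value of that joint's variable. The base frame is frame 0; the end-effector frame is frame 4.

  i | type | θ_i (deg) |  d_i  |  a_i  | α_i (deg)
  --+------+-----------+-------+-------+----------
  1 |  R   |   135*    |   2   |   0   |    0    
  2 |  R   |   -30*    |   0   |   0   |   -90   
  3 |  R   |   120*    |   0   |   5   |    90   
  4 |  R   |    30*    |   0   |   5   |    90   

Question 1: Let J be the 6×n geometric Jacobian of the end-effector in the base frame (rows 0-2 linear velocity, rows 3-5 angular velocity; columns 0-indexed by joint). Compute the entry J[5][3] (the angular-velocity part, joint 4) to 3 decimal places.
-0.500

axis z_3 = (-0.2241,0.8365,-0.5000); lever o_n−o_3 = (-1.8545,-2.7383,-3.7500)
cross product → J_v[:, 3] = (-4.5061,0.0867,2.1651)
J_ω[:, 3] = z_3
entry J[5][3] = -0.5000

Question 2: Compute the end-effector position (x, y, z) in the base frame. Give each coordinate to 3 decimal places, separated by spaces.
-1.207 -5.153 -6.080

after link 1: o_1 = (0.0000, 0.0000, 2.0000)
after link 2: o_2 = (0.0000, 0.0000, 2.0000)
after link 3: o_3 = (0.6470, -2.4148, -2.3301)
after link 4: o_4 = (-1.2074, -5.1532, -6.0801)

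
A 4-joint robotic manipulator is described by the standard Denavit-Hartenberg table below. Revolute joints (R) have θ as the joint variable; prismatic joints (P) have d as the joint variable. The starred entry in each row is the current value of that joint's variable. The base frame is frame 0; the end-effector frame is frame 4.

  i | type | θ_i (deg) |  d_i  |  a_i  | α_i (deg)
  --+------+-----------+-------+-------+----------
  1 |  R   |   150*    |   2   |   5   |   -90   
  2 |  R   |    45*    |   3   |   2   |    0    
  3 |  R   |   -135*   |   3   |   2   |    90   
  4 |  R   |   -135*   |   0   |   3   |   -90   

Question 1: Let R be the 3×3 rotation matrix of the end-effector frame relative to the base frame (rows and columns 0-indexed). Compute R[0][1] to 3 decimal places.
-0.866

End-effector y-axis (col 1 of R) = (-0.8660,0.5000,0.0000)
R[0][1] = -0.8660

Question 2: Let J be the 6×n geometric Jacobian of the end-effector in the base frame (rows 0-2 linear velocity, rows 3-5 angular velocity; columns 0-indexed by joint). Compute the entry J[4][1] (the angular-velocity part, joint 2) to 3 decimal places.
axis z_1 = (-0.5000,-0.8660,0.0000); lever o_n−o_1 = (-3.1641,-2.6519,-1.5355)
cross product → J_v[:, 1] = (1.3298,-0.7678,-1.4142)
J_ω[:, 1] = z_1
entry J[4][1] = -0.8660

-0.866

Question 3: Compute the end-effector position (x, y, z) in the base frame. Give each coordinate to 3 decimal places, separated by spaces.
after link 1: o_1 = (-4.3301, 2.5000, 2.0000)
after link 2: o_2 = (-7.0549, 0.6090, 0.5858)
after link 3: o_3 = (-8.5549, -1.9890, 2.5858)
after link 4: o_4 = (-7.4942, -0.1519, 0.4645)

-7.494 -0.152 0.464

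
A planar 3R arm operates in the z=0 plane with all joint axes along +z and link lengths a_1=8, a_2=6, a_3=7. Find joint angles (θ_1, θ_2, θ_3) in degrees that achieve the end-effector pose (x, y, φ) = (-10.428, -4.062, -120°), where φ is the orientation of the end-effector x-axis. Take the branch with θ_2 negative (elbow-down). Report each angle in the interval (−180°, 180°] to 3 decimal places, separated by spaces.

wrist centre = target − a_3·(cos φ, sin φ) = (-6.9280, 2.0002)
cos θ_2 = (51.9979−8²−6²)/(2·8·6) = -0.5000; θ_2 = -120.0015° (elbow-down)
β = atan2(2.0002,-6.9280) = 163.8961°; ψ = atan2(-5.1961,4.9999) = -46.1024°
θ_1 = β − ψ = 209.9985°
θ_3 = φ − θ_1 − θ_2 = 150.0029° (wrapped to (-180°,180°])

-150.001 -120.001 150.003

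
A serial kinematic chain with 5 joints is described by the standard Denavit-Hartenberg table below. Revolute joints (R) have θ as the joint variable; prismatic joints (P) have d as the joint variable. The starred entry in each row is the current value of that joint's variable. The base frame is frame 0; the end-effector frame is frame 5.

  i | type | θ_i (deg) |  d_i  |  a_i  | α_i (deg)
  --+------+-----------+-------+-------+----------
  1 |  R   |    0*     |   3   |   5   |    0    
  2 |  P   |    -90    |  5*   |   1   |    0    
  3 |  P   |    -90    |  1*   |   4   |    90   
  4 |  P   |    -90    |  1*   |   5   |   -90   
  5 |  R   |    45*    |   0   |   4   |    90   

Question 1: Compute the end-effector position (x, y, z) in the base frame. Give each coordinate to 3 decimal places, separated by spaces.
1.000 -2.828 1.172

after link 1: o_1 = (5.0000, 0.0000, 3.0000)
after link 2: o_2 = (5.0000, -1.0000, 8.0000)
after link 3: o_3 = (1.0000, -1.0000, 9.0000)
after link 4: o_4 = (1.0000, -0.0000, 4.0000)
after link 5: o_5 = (1.0000, -2.8284, 1.1716)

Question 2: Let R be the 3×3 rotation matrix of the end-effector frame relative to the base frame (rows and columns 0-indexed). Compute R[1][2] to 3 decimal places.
End-effector z-axis (col 2 of R) = (-0.0000,0.7071,-0.7071)
R[1][2] = 0.7071

0.707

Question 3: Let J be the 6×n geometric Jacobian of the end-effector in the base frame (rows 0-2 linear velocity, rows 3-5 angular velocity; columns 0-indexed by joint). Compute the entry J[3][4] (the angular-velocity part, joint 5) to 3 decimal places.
axis z_4 = (-1.0000,-0.0000,0.0000); lever o_n−o_4 = (0.0000,-2.8284,-2.8284)
cross product → J_v[:, 4] = (0.0000,-2.8284,2.8284)
J_ω[:, 4] = z_4
entry J[3][4] = -1.0000

-1.000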